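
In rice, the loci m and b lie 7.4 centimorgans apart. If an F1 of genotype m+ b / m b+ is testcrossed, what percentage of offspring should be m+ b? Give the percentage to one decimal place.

46.3%

A map distance of 7.4 centimorgans corresponds to a recombination frequency of 0.074.
The F1 is m+ b / m b+, so m+ b is a parental gamete class with expected frequency (1 − r)/2 = 0.926/2 = 0.4630.
That is 0.4630 = 46.3% of the progeny.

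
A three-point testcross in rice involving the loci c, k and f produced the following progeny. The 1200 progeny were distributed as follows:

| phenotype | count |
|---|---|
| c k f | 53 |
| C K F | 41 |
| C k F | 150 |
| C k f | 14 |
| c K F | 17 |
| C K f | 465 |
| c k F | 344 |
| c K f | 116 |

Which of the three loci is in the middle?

The two most frequent reciprocal classes, c k F and C K f, are the parental types, so the F1 was c k F / C K f.
The two rarest classes, c K F and C k f, are the double crossovers. Comparing them with the parentals, only the k allele has switched, so k is the middle locus and the order is f – k – c.

k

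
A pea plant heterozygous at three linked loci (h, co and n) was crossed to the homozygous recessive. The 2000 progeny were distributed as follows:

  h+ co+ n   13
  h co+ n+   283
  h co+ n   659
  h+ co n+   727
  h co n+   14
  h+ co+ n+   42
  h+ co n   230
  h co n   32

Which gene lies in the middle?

The two most frequent reciprocal classes, h co+ n and h+ co n+, are the parental types, so the F1 was h co+ n / h+ co n+.
The two rarest classes, h+ co+ n and h co n+, are the double crossovers. Comparing them with the parentals, only the h allele has switched, so h is the middle locus and the order is n – h – co.

h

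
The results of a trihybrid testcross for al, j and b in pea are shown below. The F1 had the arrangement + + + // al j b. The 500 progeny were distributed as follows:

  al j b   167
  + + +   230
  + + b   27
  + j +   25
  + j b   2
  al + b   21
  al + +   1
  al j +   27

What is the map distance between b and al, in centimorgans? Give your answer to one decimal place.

11.4 centimorgans

The two rarest classes, al + + and + j b, are the double crossovers. Comparing them with the parentals, only the al allele has switched, so al is the middle locus and the order is b – al – j.
Crossovers in the b–al interval produce the single-crossover classes + + b and al j + (27 + 27 = 54) plus the double crossovers (3).
RF(b–al) = (54 + 3) / 500 = 57/500 = 0.1140 → 11.4 centimorgans.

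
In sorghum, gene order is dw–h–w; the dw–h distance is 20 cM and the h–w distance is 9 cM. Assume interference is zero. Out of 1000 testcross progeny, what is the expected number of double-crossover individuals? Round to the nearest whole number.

Map distances give recombination frequencies of 0.200 and 0.090 for the two intervals.
With no interference, expected double-crossover frequency = 0.200 × 0.090 = 0.01800.
Expected number = 0.01800 × 1000 = 18.00 ≈ 18.

18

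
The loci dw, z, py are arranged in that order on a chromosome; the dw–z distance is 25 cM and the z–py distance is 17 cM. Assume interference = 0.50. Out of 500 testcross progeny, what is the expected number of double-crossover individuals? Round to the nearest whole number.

Map distances give recombination frequencies of 0.250 and 0.170 for the two intervals.
With interference 0.50 (so coincidence = 0.50), expected double-crossover frequency = 0.250 × 0.170 × 0.50 = 0.02125.
Expected number = 0.02125 × 500 = 10.62 ≈ 11.

11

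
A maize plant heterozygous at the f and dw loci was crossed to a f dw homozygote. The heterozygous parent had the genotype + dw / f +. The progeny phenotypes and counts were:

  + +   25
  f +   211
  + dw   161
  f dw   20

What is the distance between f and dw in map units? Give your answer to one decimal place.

10.8 map units

The recombinant classes are + + and f dw: 25 + 20 = 45.
Recombination frequency = 45/417 = 0.1079 ≈ 10.8%, i.e. 10.8 map units.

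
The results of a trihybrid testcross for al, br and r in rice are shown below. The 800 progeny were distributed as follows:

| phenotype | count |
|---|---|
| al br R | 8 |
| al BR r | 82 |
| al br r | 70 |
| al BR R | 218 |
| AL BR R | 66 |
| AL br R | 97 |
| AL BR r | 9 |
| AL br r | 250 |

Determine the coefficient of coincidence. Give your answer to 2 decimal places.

0.45

The two most frequent reciprocal classes, AL br r and al BR R, are the parental types, so the F1 was AL br r / al BR R.
The two rarest classes, AL BR r and al br R, are the double crossovers. Comparing them with the parentals, only the br allele has switched, so br is the middle locus and the order is r – br – al.
r–br: (179 + 17)/800 = 0.2450; br–al: (136 + 17)/800 = 0.1913.
Expected DCO frequency = 0.2450 × 0.1913 ≈ 0.04687; observed = 17/800 ≈ 0.02125.
Coefficient of coincidence = 0.02125/0.04687 ≈ 0.45.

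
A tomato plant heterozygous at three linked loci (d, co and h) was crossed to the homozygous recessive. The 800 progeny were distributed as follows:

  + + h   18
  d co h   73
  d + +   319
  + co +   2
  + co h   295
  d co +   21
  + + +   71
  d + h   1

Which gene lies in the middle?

h

The two most frequent reciprocal classes, + co h and d + +, are the parental types, so the F1 was + co h / d + +.
The two rarest classes, + co + and d + h, are the double crossovers. Comparing them with the parentals, only the h allele has switched, so h is the middle locus and the order is d – h – co.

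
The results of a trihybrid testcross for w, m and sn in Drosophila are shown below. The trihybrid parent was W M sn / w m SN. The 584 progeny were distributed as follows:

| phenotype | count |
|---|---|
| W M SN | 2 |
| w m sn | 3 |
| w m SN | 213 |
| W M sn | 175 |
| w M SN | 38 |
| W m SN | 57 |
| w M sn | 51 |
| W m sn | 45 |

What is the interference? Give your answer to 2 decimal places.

0.71

The two rarest classes, W M SN and w m sn, are the double crossovers. Comparing them with the parentals, only the sn allele has switched, so sn is the middle locus and the order is w – sn – m.
w–sn: (108 + 5)/584 = 0.1935; sn–m: (83 + 5)/584 = 0.1507.
Expected DCO frequency = 0.1935 × 0.1507 ≈ 0.02916; observed = 5/584 ≈ 0.00856.
Coefficient of coincidence = 0.00856/0.02916 ≈ 0.29; interference = 1 − 0.29 = 0.71.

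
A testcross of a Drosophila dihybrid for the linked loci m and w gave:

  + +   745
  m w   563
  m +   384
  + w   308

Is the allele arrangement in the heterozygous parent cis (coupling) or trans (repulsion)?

cis

The two most frequent classes are + + (745) and m w (563); these are the parental (non-recombinant) types.
So the F1 carried + + on one chromosome and m w on the other — the recessive alleles are on the same chromosome (cis / coupling).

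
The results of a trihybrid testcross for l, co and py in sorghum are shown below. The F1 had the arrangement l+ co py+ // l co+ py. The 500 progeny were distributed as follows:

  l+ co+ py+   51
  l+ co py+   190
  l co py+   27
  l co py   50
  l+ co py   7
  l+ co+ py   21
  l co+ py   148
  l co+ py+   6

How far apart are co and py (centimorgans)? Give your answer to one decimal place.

The two rarest classes, l+ co py and l co+ py+, are the double crossovers. Comparing them with the parentals, only the py allele has switched, so py is the middle locus and the order is co – py – l.
Crossovers in the co–py interval produce the single-crossover classes l+ co+ py+ and l co py (51 + 50 = 101) plus the double crossovers (13).
RF(co–py) = (101 + 13) / 500 = 114/500 = 0.2280 → 22.8 centimorgans.

22.8 centimorgans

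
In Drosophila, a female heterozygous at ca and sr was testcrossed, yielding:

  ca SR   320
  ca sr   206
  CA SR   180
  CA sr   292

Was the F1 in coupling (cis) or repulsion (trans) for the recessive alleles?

trans

The two most frequent classes are CA sr (292) and ca SR (320); these are the parental (non-recombinant) types.
So the F1 carried CA sr on one chromosome and ca SR on the other — the recessive alleles are on opposite chromosomes (trans / repulsion).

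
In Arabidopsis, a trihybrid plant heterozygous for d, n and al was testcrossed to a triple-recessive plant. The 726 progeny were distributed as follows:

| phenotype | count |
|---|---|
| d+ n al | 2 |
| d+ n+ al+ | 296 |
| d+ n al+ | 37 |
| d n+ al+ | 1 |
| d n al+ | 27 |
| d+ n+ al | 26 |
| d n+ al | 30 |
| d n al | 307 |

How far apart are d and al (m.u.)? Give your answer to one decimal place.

The two most frequent reciprocal classes, d+ n+ al+ and d n al, are the parental types, so the F1 was d+ n+ al+ / d n al.
The two rarest classes, d n+ al+ and d+ n al, are the double crossovers. Comparing them with the parentals, only the d allele has switched, so d is the middle locus and the order is al – d – n.
Crossovers in the al–d interval produce the single-crossover classes d+ n+ al and d n al+ (26 + 27 = 53) plus the double crossovers (3).
RF(al–d) = (53 + 3) / 726 = 56/726 = 0.0771 → 7.7 m.u.

7.7 m.u.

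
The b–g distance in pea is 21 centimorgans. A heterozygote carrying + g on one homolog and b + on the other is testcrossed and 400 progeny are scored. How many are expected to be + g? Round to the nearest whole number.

A map distance of 21 centimorgans corresponds to a recombination frequency of 0.210.
The F1 is + g / b +, so + g is a parental gamete class with expected frequency (1 − r)/2 = 0.790/2 = 0.3950.
Expected number = 0.3950 × 400 = 158.00 ≈ 158.

158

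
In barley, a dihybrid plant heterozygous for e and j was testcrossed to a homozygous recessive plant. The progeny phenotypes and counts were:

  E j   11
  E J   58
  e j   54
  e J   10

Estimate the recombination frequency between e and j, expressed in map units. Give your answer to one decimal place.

15.8 map units

The two most frequent classes, E J (58) and e j (54), are the parental types, so the F1 was E J / e j.
The recombinant classes are E j and e J: 11 + 10 = 21.
Recombination frequency = 21/133 = 0.1579 ≈ 15.8%, i.e. 15.8 map units.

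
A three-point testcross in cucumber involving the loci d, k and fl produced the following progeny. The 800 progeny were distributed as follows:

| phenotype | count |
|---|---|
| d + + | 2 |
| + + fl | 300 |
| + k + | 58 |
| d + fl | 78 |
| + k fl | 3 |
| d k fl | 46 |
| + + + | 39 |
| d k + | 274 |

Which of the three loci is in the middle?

k

The two most frequent reciprocal classes, + + fl and d k +, are the parental types, so the F1 was + + fl / d k +.
The two rarest classes, + k fl and d + +, are the double crossovers. Comparing them with the parentals, only the k allele has switched, so k is the middle locus and the order is d – k – fl.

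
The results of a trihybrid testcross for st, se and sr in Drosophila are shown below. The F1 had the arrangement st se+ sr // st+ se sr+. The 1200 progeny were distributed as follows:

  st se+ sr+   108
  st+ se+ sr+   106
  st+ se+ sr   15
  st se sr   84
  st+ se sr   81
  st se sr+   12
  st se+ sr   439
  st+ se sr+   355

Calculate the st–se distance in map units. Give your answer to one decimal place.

18.1 map units

The two rarest classes, st+ se+ sr and st se sr+, are the double crossovers. Comparing them with the parentals, only the st allele has switched, so st is the middle locus and the order is sr – st – se.
Crossovers in the st–se interval produce the single-crossover classes st se sr and st+ se+ sr+ (84 + 106 = 190) plus the double crossovers (27).
RF(st–se) = (190 + 27) / 1200 = 217/1200 = 0.1808 → 18.1 map units.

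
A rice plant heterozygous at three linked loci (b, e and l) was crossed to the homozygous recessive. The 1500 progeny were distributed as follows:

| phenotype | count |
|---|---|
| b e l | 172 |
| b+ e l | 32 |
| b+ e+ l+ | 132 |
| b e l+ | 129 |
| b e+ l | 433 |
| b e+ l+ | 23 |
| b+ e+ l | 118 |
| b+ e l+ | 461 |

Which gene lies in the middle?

l

The two most frequent reciprocal classes, b+ e l+ and b e+ l, are the parental types, so the F1 was b+ e l+ / b e+ l.
The two rarest classes, b+ e l and b e+ l+, are the double crossovers. Comparing them with the parentals, only the l allele has switched, so l is the middle locus and the order is b – l – e.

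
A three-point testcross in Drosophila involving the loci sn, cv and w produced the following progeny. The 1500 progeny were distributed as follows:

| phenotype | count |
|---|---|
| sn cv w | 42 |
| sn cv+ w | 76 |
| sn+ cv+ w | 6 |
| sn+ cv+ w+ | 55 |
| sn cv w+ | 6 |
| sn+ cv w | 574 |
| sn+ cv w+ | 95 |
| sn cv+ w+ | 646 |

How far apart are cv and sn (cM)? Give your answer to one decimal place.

7.3 cM

The two most frequent reciprocal classes, sn cv+ w+ and sn+ cv w, are the parental types, so the F1 was sn cv+ w+ / sn+ cv w.
The two rarest classes, sn cv w+ and sn+ cv+ w, are the double crossovers. Comparing them with the parentals, only the cv allele has switched, so cv is the middle locus and the order is w – cv – sn.
Crossovers in the cv–sn interval produce the single-crossover classes sn+ cv+ w+ and sn cv w (55 + 42 = 97) plus the double crossovers (12).
RF(cv–sn) = (97 + 12) / 1500 = 109/1500 = 0.0727 → 7.3 cM.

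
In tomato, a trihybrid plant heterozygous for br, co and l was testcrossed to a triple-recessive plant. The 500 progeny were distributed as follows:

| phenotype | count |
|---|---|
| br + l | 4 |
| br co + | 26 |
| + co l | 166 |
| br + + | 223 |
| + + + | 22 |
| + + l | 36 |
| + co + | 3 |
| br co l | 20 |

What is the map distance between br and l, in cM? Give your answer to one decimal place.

The two most frequent reciprocal classes, br + + and + co l, are the parental types, so the F1 was br + + / + co l.
The two rarest classes, br + l and + co +, are the double crossovers. Comparing them with the parentals, only the l allele has switched, so l is the middle locus and the order is br – l – co.
Crossovers in the br–l interval produce the single-crossover classes + + + and br co l (22 + 20 = 42) plus the double crossovers (7).
RF(br–l) = (42 + 7) / 500 = 49/500 = 0.0980 → 9.8 cM.

9.8 cM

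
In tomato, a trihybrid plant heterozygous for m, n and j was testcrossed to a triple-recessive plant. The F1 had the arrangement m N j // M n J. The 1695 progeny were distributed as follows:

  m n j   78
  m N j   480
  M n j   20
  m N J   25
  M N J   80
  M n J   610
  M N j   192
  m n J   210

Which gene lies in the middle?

The two rarest classes, m N J and M n j, are the double crossovers. Comparing them with the parentals, only the j allele has switched, so j is the middle locus and the order is n – j – m.

j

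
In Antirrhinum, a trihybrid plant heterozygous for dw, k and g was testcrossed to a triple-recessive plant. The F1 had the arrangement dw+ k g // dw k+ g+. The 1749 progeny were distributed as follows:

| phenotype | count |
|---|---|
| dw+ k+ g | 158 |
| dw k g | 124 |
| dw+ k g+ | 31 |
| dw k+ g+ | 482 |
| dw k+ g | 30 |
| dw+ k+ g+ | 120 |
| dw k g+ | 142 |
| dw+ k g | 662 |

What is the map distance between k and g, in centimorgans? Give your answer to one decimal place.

The two rarest classes, dw+ k g+ and dw k+ g, are the double crossovers. Comparing them with the parentals, only the g allele has switched, so g is the middle locus and the order is k – g – dw.
Crossovers in the k–g interval produce the single-crossover classes dw+ k+ g and dw k g+ (158 + 142 = 300) plus the double crossovers (61).
RF(k–g) = (300 + 61) / 1749 = 361/1749 = 0.2064 → 20.6 centimorgans.

20.6 centimorgans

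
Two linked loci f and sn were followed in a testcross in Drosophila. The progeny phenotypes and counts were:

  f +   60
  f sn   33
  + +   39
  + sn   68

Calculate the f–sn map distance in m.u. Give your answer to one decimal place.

36.0 m.u.

The two most frequent classes, + sn (68) and f + (60), are the parental types, so the F1 was + sn / f +.
The recombinant classes are + + and f sn: 39 + 33 = 72.
Recombination frequency = 72/200 = 0.3600 ≈ 36.0%, i.e. 36.0 m.u.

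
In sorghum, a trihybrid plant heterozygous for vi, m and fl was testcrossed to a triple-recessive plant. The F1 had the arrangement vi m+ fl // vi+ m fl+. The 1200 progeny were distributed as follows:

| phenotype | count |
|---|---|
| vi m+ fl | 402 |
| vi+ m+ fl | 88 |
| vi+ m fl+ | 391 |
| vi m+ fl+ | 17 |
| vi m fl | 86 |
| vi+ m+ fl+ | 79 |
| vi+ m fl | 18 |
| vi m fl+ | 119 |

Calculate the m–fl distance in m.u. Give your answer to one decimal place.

The two rarest classes, vi m+ fl+ and vi+ m fl, are the double crossovers. Comparing them with the parentals, only the fl allele has switched, so fl is the middle locus and the order is vi – fl – m.
Crossovers in the fl–m interval produce the single-crossover classes vi m fl and vi+ m+ fl+ (86 + 79 = 165) plus the double crossovers (35).
RF(fl–m) = (165 + 35) / 1200 = 200/1200 = 0.1667 → 16.7 m.u.

16.7 m.u.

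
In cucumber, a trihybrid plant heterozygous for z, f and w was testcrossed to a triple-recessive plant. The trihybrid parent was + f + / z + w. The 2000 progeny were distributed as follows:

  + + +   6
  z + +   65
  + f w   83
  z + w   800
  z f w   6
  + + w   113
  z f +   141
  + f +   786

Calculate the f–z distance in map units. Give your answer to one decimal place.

13.3 map units

The two rarest classes, + + + and z f w, are the double crossovers. Comparing them with the parentals, only the f allele has switched, so f is the middle locus and the order is z – f – w.
Crossovers in the z–f interval produce the single-crossover classes z f + and + + w (141 + 113 = 254) plus the double crossovers (12).
RF(z–f) = (254 + 12) / 2000 = 266/2000 = 0.1330 → 13.3 map units.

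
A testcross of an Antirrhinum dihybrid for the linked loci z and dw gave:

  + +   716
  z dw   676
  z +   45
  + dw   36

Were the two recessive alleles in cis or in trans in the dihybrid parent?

cis

The two most frequent classes are + + (716) and z dw (676); these are the parental (non-recombinant) types.
So the F1 carried + + on one chromosome and z dw on the other — the recessive alleles are on the same chromosome (cis / coupling).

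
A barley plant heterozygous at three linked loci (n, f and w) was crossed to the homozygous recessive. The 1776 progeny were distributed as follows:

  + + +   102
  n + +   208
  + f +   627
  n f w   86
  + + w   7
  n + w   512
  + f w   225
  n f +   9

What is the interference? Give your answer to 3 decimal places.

The two most frequent reciprocal classes, + f + and n + w, are the parental types, so the F1 was + f + / n + w.
The two rarest classes, n f + and + + w, are the double crossovers. Comparing them with the parentals, only the n allele has switched, so n is the middle locus and the order is w – n – f.
w–n: (433 + 16)/1776 = 0.2528; n–f: (188 + 16)/1776 = 0.1149.
Expected DCO frequency = 0.2528 × 0.1149 ≈ 0.02905; observed = 16/1776 ≈ 0.00901.
Coefficient of coincidence = 0.00901/0.02905 ≈ 0.310; interference = 1 − 0.310 = 0.690.

0.690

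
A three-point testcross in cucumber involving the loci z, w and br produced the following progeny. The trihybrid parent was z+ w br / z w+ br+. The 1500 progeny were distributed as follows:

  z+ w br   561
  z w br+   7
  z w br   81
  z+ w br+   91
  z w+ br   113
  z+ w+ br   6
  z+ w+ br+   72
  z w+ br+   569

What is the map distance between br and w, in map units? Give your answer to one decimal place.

14.5 map units

The two rarest classes, z+ w+ br and z w br+, are the double crossovers. Comparing them with the parentals, only the w allele has switched, so w is the middle locus and the order is br – w – z.
Crossovers in the br–w interval produce the single-crossover classes z+ w br+ and z w+ br (91 + 113 = 204) plus the double crossovers (13).
RF(br–w) = (204 + 13) / 1500 = 217/1500 = 0.1447 → 14.5 map units.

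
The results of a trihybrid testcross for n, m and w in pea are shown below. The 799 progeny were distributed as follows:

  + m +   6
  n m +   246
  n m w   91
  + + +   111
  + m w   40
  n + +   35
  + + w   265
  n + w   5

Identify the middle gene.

n

The two most frequent reciprocal classes, n m + and + + w, are the parental types, so the F1 was n m + / + + w.
The two rarest classes, + m + and n + w, are the double crossovers. Comparing them with the parentals, only the n allele has switched, so n is the middle locus and the order is m – n – w.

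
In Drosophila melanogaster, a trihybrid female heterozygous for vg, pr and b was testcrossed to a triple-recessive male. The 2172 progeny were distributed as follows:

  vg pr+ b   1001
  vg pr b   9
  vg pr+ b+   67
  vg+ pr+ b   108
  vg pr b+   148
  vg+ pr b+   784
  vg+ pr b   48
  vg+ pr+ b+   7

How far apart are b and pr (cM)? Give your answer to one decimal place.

The two most frequent reciprocal classes, vg pr+ b and vg+ pr b+, are the parental types, so the F1 was vg pr+ b / vg+ pr b+.
The two rarest classes, vg pr b and vg+ pr+ b+, are the double crossovers. Comparing them with the parentals, only the pr allele has switched, so pr is the middle locus and the order is vg – pr – b.
Crossovers in the pr–b interval produce the single-crossover classes vg pr+ b+ and vg+ pr b (67 + 48 = 115) plus the double crossovers (16).
RF(pr–b) = (115 + 16) / 2172 = 131/2172 = 0.0603 → 6.0 cM.

6.0 cM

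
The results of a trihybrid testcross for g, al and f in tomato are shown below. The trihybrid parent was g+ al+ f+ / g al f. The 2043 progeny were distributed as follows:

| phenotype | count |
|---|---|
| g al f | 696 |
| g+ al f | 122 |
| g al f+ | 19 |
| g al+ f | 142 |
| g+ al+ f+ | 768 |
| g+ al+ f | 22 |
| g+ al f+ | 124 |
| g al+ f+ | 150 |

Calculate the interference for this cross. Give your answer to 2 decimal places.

0.13

The two rarest classes, g+ al+ f and g al f+, are the double crossovers. Comparing them with the parentals, only the f allele has switched, so f is the middle locus and the order is al – f – g.
al–f: (266 + 41)/2043 = 0.1503; f–g: (272 + 41)/2043 = 0.1532.
Expected DCO frequency = 0.1503 × 0.1532 ≈ 0.02303; observed = 41/2043 ≈ 0.02007.
Coefficient of coincidence = 0.02007/0.02303 ≈ 0.87; interference = 1 − 0.87 = 0.13.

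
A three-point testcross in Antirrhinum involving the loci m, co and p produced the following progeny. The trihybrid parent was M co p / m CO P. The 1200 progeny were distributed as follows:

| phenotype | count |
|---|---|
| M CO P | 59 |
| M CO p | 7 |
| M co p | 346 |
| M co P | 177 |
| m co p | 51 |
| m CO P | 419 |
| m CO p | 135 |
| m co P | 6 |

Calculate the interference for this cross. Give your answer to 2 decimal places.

The two rarest classes, M CO p and m co P, are the double crossovers. Comparing them with the parentals, only the co allele has switched, so co is the middle locus and the order is p – co – m.
p–co: (312 + 13)/1200 = 0.2708; co–m: (110 + 13)/1200 = 0.1025.
Expected DCO frequency = 0.2708 × 0.1025 ≈ 0.02776; observed = 13/1200 ≈ 0.01083.
Coefficient of coincidence = 0.01083/0.02776 ≈ 0.39; interference = 1 − 0.39 = 0.61.

0.61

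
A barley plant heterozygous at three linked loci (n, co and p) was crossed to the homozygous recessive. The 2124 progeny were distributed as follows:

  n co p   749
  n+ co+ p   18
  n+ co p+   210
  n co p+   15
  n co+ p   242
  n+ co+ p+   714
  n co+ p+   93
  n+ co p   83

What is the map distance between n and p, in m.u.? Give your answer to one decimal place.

9.8 m.u.

The two most frequent reciprocal classes, n+ co+ p+ and n co p, are the parental types, so the F1 was n+ co+ p+ / n co p.
The two rarest classes, n+ co+ p and n co p+, are the double crossovers. Comparing them with the parentals, only the p allele has switched, so p is the middle locus and the order is co – p – n.
Crossovers in the p–n interval produce the single-crossover classes n co+ p+ and n+ co p (93 + 83 = 176) plus the double crossovers (33).
RF(p–n) = (176 + 33) / 2124 = 209/2124 = 0.0984 → 9.8 m.u.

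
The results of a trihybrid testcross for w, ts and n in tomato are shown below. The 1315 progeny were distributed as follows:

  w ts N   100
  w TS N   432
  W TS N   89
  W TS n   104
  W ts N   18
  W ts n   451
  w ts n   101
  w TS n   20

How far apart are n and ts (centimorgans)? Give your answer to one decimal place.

The two most frequent reciprocal classes, w TS N and W ts n, are the parental types, so the F1 was w TS N / W ts n.
The two rarest classes, w TS n and W ts N, are the double crossovers. Comparing them with the parentals, only the n allele has switched, so n is the middle locus and the order is w – n – ts.
Crossovers in the n–ts interval produce the single-crossover classes w ts N and W TS n (100 + 104 = 204) plus the double crossovers (38).
RF(n–ts) = (204 + 38) / 1315 = 242/1315 = 0.1840 → 18.4 centimorgans.

18.4 centimorgans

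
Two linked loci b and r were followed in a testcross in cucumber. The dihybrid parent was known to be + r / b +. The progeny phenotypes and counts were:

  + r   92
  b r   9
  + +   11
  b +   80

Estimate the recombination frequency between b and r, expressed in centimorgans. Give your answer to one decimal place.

The recombinant classes are + + and b r: 11 + 9 = 20.
Recombination frequency = 20/192 = 0.1042 ≈ 10.4%, i.e. 10.4 centimorgans.

10.4 centimorgans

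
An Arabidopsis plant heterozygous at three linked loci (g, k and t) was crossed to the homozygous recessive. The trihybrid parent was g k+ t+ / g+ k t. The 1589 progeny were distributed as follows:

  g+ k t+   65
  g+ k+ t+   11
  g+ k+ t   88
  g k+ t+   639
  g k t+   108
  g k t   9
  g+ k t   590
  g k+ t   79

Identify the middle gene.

g

The two rarest classes, g+ k+ t+ and g k t, are the double crossovers. Comparing them with the parentals, only the g allele has switched, so g is the middle locus and the order is t – g – k.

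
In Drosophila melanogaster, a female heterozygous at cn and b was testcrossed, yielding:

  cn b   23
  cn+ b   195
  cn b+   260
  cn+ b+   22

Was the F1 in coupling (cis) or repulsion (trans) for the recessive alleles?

trans

The two most frequent classes are cn+ b (195) and cn b+ (260); these are the parental (non-recombinant) types.
So the F1 carried cn+ b on one chromosome and cn b+ on the other — the recessive alleles are on opposite chromosomes (trans / repulsion).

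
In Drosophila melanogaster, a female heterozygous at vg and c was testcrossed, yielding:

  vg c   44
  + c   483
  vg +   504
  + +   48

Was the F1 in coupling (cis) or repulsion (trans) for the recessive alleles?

The two most frequent classes are + c (483) and vg + (504); these are the parental (non-recombinant) types.
So the F1 carried + c on one chromosome and vg + on the other — the recessive alleles are on opposite chromosomes (trans / repulsion).

trans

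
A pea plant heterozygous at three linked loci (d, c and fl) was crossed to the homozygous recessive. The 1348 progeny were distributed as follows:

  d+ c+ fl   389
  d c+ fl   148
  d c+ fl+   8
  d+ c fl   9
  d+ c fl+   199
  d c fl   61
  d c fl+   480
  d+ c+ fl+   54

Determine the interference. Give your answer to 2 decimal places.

0.52

The two most frequent reciprocal classes, d c fl+ and d+ c+ fl, are the parental types, so the F1 was d c fl+ / d+ c+ fl.
The two rarest classes, d c+ fl+ and d+ c fl, are the double crossovers. Comparing them with the parentals, only the c allele has switched, so c is the middle locus and the order is fl – c – d.
fl–c: (115 + 17)/1348 = 0.0979; c–d: (347 + 17)/1348 = 0.2700.
Expected DCO frequency = 0.0979 × 0.2700 ≈ 0.02643; observed = 17/1348 ≈ 0.01261.
Coefficient of coincidence = 0.01261/0.02643 ≈ 0.48; interference = 1 − 0.48 = 0.52.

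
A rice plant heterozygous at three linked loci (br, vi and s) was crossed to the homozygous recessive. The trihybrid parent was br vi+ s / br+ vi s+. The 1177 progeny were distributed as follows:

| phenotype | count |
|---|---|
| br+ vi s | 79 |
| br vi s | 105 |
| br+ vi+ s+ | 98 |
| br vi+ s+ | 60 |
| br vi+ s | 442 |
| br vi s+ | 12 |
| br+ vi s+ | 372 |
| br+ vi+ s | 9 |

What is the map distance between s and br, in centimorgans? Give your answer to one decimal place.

The two rarest classes, br+ vi+ s and br vi s+, are the double crossovers. Comparing them with the parentals, only the br allele has switched, so br is the middle locus and the order is vi – br – s.
Crossovers in the br–s interval produce the single-crossover classes br vi+ s+ and br+ vi s (60 + 79 = 139) plus the double crossovers (21).
RF(br–s) = (139 + 21) / 1177 = 160/1177 = 0.1359 → 13.6 centimorgans.

13.6 centimorgans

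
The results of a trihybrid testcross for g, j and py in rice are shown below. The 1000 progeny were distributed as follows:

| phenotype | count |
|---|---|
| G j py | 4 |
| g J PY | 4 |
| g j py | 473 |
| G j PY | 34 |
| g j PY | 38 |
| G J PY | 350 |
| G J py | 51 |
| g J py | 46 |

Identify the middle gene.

g

The two most frequent reciprocal classes, G J PY and g j py, are the parental types, so the F1 was G J PY / g j py.
The two rarest classes, g J PY and G j py, are the double crossovers. Comparing them with the parentals, only the g allele has switched, so g is the middle locus and the order is j – g – py.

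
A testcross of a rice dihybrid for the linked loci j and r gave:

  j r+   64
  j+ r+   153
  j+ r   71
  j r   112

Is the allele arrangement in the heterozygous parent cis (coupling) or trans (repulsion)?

The two most frequent classes are j+ r+ (153) and j r (112); these are the parental (non-recombinant) types.
So the F1 carried j+ r+ on one chromosome and j r on the other — the recessive alleles are on the same chromosome (cis / coupling).

cis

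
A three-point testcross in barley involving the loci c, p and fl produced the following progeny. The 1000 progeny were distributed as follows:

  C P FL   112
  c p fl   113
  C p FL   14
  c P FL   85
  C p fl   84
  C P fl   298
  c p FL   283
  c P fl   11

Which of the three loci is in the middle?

The two most frequent reciprocal classes, c p FL and C P fl, are the parental types, so the F1 was c p FL / C P fl.
The two rarest classes, C p FL and c P fl, are the double crossovers. Comparing them with the parentals, only the c allele has switched, so c is the middle locus and the order is p – c – fl.

c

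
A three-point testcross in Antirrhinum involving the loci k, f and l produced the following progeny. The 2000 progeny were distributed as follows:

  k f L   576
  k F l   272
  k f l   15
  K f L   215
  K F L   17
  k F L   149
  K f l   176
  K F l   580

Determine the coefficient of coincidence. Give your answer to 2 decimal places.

The two most frequent reciprocal classes, K F l and k f L, are the parental types, so the F1 was K F l / k f L.
The two rarest classes, K F L and k f l, are the double crossovers. Comparing them with the parentals, only the l allele has switched, so l is the middle locus and the order is f – l – k.
f–l: (325 + 32)/2000 = 0.1785; l–k: (487 + 32)/2000 = 0.2595.
Expected DCO frequency = 0.1785 × 0.2595 ≈ 0.04632; observed = 32/2000 ≈ 0.01600.
Coefficient of coincidence = 0.01600/0.04632 ≈ 0.35.

0.35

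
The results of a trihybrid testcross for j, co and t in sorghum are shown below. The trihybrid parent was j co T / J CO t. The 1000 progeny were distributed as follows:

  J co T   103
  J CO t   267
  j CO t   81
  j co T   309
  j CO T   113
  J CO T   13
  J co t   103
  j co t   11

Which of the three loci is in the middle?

t

The two rarest classes, j co t and J CO T, are the double crossovers. Comparing them with the parentals, only the t allele has switched, so t is the middle locus and the order is co – t – j.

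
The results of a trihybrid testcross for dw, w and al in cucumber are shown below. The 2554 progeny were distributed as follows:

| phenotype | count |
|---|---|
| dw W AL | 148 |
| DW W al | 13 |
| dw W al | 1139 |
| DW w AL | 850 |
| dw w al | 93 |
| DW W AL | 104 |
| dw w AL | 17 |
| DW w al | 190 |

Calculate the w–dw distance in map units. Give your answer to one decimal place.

The two most frequent reciprocal classes, DW w AL and dw W al, are the parental types, so the F1 was DW w AL / dw W al.
The two rarest classes, dw w AL and DW W al, are the double crossovers. Comparing them with the parentals, only the dw allele has switched, so dw is the middle locus and the order is al – dw – w.
Crossovers in the dw–w interval produce the single-crossover classes DW W AL and dw w al (104 + 93 = 197) plus the double crossovers (30).
RF(dw–w) = (197 + 30) / 2554 = 227/2554 = 0.0889 → 8.9 map units.

8.9 map units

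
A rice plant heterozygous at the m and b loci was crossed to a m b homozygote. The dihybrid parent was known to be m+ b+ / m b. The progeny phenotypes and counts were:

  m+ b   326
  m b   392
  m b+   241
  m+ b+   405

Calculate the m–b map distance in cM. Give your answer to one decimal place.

41.6 cM

The recombinant classes are m+ b and m b+: 326 + 241 = 567.
Recombination frequency = 567/1364 = 0.4157 ≈ 41.6%, i.e. 41.6 cM.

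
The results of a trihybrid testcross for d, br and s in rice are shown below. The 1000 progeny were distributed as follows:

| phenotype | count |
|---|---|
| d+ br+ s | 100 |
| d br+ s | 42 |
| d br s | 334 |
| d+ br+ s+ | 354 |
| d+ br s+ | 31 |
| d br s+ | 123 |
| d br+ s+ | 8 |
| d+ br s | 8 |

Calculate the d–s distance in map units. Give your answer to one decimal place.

The two most frequent reciprocal classes, d+ br+ s+ and d br s, are the parental types, so the F1 was d+ br+ s+ / d br s.
The two rarest classes, d br+ s+ and d+ br s, are the double crossovers. Comparing them with the parentals, only the d allele has switched, so d is the middle locus and the order is br – d – s.
Crossovers in the d–s interval produce the single-crossover classes d+ br+ s and d br s+ (100 + 123 = 223) plus the double crossovers (16).
RF(d–s) = (223 + 16) / 1000 = 239/1000 = 0.2390 → 23.9 map units.

23.9 map units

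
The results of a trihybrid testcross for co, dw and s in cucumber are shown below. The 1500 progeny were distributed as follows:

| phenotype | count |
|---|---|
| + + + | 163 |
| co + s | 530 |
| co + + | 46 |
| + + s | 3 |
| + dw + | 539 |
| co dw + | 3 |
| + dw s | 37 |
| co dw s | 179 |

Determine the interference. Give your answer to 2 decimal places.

The two most frequent reciprocal classes, co + s and + dw +, are the parental types, so the F1 was co + s / + dw +.
The two rarest classes, + + s and co dw +, are the double crossovers. Comparing them with the parentals, only the co allele has switched, so co is the middle locus and the order is dw – co – s.
dw–co: (342 + 6)/1500 = 0.2320; co–s: (83 + 6)/1500 = 0.0593.
Expected DCO frequency = 0.2320 × 0.0593 ≈ 0.01376; observed = 6/1500 ≈ 0.00400.
Coefficient of coincidence = 0.00400/0.01376 ≈ 0.29; interference = 1 − 0.29 = 0.71.

0.71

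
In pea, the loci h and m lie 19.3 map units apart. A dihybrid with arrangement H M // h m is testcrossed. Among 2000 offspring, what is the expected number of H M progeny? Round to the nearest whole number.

807

A map distance of 19.3 map units corresponds to a recombination frequency of 0.193.
The F1 is H M / h m, so H M is a parental gamete class with expected frequency (1 − r)/2 = 0.807/2 = 0.4035.
Expected number = 0.4035 × 2000 = 807.00 ≈ 807.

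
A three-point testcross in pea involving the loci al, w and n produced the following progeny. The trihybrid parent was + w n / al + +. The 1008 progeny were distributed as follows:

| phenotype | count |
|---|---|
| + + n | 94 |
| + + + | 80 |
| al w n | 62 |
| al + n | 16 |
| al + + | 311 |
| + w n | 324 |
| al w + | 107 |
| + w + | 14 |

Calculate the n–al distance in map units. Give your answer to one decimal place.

The two rarest classes, + w + and al + n, are the double crossovers. Comparing them with the parentals, only the n allele has switched, so n is the middle locus and the order is al – n – w.
Crossovers in the al–n interval produce the single-crossover classes al w n and + + + (62 + 80 = 142) plus the double crossovers (30).
RF(al–n) = (142 + 30) / 1008 = 172/1008 = 0.1706 → 17.1 map units.

17.1 map units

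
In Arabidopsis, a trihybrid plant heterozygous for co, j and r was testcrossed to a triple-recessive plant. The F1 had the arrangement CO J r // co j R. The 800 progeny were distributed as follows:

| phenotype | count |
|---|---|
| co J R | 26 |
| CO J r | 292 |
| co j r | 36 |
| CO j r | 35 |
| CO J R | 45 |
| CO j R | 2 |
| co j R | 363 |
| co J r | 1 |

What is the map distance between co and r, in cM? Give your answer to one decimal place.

The two rarest classes, co J r and CO j R, are the double crossovers. Comparing them with the parentals, only the co allele has switched, so co is the middle locus and the order is j – co – r.
Crossovers in the co–r interval produce the single-crossover classes CO J R and co j r (45 + 36 = 81) plus the double crossovers (3).
RF(co–r) = (81 + 3) / 800 = 84/800 = 0.1050 → 10.5 cM.

10.5 cM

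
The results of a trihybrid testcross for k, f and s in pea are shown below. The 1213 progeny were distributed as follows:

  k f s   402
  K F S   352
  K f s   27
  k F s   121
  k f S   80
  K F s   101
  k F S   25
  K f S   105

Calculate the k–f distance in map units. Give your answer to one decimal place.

22.9 map units

The two most frequent reciprocal classes, k f s and K F S, are the parental types, so the F1 was k f s / K F S.
The two rarest classes, K f s and k F S, are the double crossovers. Comparing them with the parentals, only the k allele has switched, so k is the middle locus and the order is f – k – s.
Crossovers in the f–k interval produce the single-crossover classes k F s and K f S (121 + 105 = 226) plus the double crossovers (52).
RF(f–k) = (226 + 52) / 1213 = 278/1213 = 0.2292 → 22.9 map units.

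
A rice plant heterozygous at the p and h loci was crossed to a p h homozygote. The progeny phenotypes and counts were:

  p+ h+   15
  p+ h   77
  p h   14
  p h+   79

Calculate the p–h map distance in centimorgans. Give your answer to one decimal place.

The two most frequent classes, p+ h (77) and p h+ (79), are the parental types, so the F1 was p+ h / p h+.
The recombinant classes are p+ h+ and p h: 15 + 14 = 29.
Recombination frequency = 29/185 = 0.1568 ≈ 15.7%, i.e. 15.7 centimorgans.

15.7 centimorgans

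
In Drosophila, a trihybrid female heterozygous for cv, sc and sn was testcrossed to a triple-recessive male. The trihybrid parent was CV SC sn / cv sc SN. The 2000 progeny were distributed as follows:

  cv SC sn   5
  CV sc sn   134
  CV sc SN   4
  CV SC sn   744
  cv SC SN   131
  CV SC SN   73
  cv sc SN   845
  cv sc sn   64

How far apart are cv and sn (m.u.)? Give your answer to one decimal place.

7.3 m.u.

The two rarest classes, cv SC sn and CV sc SN, are the double crossovers. Comparing them with the parentals, only the cv allele has switched, so cv is the middle locus and the order is sc – cv – sn.
Crossovers in the cv–sn interval produce the single-crossover classes CV SC SN and cv sc sn (73 + 64 = 137) plus the double crossovers (9).
RF(cv–sn) = (137 + 9) / 2000 = 146/2000 = 0.0730 → 7.3 m.u.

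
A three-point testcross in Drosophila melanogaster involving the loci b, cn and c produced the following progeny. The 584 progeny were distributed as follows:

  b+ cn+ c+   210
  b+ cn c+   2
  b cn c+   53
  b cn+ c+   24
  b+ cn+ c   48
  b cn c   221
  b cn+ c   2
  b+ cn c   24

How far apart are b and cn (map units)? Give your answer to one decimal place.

8.9 map units

The two most frequent reciprocal classes, b cn c and b+ cn+ c+, are the parental types, so the F1 was b cn c / b+ cn+ c+.
The two rarest classes, b cn+ c and b+ cn c+, are the double crossovers. Comparing them with the parentals, only the cn allele has switched, so cn is the middle locus and the order is b – cn – c.
Crossovers in the b–cn interval produce the single-crossover classes b+ cn c and b cn+ c+ (24 + 24 = 48) plus the double crossovers (4).
RF(b–cn) = (48 + 4) / 584 = 52/584 = 0.0890 → 8.9 map units.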